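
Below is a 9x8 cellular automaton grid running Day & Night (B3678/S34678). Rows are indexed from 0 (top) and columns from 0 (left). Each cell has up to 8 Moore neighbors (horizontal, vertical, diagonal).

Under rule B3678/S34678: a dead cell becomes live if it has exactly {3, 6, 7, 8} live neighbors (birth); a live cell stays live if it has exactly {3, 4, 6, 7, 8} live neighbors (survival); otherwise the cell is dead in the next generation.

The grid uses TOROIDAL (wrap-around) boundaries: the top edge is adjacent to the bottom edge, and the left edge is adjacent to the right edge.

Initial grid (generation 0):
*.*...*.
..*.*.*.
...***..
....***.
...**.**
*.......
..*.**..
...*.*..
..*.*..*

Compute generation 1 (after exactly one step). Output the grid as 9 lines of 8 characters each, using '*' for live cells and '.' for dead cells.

Simulating step by step:
Generation 0 (given above): 25 live cells
Generation 1: 23 live cells
(generation 1 grid is the final answer)

Answer: ........
.*..*..*
...*.*..
....****
....*.**
......**
...**...
..**.**.
.*...**.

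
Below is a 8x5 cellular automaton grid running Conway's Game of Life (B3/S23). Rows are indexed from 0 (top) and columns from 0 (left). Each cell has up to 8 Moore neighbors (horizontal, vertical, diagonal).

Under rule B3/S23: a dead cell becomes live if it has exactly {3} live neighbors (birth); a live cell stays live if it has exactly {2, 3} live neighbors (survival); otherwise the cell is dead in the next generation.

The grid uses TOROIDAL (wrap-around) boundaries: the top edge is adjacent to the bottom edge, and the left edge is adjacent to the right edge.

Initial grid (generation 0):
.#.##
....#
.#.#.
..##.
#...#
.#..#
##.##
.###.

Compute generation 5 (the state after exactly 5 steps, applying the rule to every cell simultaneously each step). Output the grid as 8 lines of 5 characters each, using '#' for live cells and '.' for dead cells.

Simulating step by step:
Generation 0 (given above): 19 live cells
Generation 1: 15 live cells
.#..#
....#
...##
####.
###.#
.##..
.....
.....
Generation 2: 6 live cells
#....
....#
.#...
.....
....#
..##.
.....
.....
Generation 3: 3 live cells
.....
#....
.....
.....
...#.
...#.
.....
.....
Generation 4: 0 live cells
.....
.....
.....
.....
.....
.....
.....
.....
Generation 5: 0 live cells
(generation 5 grid is the final answer)

Answer: .....
.....
.....
.....
.....
.....
.....
.....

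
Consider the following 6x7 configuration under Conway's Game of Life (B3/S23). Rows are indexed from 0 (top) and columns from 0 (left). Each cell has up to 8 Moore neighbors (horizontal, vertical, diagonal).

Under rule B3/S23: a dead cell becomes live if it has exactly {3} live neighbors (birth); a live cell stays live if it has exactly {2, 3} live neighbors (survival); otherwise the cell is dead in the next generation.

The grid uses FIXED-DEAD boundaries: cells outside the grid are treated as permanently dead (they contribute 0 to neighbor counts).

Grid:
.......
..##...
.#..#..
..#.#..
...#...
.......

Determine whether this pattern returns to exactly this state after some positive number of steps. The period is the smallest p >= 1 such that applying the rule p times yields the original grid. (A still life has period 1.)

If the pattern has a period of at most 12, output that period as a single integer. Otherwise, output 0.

Answer: 1

Derivation:
Simulating and comparing each generation to the original:
Gen 0 (original, given above): 7 live cells
Gen 1: 7 live cells, MATCHES original -> period = 1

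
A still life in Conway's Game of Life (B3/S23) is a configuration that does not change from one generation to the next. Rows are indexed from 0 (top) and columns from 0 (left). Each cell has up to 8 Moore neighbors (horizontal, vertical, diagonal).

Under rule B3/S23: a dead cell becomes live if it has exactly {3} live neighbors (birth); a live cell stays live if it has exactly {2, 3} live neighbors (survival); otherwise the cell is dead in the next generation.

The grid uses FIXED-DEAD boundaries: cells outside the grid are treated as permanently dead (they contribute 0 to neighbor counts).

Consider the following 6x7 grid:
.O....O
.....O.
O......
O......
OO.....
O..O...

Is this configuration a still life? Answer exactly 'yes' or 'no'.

Compute generation 1 and compare to generation 0 (given above):
Generation 1:
.......
.......
.......
O......
OO.....
OO.....
Cell (0,1) differs: gen0=1 vs gen1=0 -> NOT a still life.

Answer: no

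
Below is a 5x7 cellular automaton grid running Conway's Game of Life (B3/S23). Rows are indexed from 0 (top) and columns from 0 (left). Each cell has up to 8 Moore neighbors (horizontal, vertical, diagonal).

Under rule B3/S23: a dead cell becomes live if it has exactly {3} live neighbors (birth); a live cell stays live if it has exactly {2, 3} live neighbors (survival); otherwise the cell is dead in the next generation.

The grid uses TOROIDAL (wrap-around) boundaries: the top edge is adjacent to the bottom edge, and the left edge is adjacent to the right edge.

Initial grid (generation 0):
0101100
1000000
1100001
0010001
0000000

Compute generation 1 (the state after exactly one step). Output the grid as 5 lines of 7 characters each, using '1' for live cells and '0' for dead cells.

Answer: 0000000
0010001
0100001
0100001
0011000

Derivation:
Simulating step by step:
Generation 0 (given above): 9 live cells
Generation 1: 8 live cells
(generation 1 grid is the final answer)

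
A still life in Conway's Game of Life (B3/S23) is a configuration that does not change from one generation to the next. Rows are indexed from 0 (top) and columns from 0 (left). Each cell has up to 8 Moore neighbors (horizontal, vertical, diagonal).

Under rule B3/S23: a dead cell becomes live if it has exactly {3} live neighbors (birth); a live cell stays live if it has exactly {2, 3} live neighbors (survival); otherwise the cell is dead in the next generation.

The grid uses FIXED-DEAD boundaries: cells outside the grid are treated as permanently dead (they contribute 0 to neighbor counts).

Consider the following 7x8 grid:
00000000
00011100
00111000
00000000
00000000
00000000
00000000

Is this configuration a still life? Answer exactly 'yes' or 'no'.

Compute generation 1 and compare to generation 0 (given above):
Generation 1:
00001000
00100100
00100100
00010000
00000000
00000000
00000000
Cell (0,4) differs: gen0=0 vs gen1=1 -> NOT a still life.

Answer: no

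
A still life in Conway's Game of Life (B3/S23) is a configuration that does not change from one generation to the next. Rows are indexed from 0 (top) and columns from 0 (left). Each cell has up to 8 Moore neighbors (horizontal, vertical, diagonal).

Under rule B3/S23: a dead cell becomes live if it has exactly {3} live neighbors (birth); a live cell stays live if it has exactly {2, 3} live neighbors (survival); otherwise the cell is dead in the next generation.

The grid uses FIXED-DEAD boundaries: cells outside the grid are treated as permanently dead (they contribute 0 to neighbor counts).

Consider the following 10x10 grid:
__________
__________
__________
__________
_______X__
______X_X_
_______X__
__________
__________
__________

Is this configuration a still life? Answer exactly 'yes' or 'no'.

Answer: yes

Derivation:
Compute generation 1 and compare to generation 0 (given above):
Generation 1:
__________
__________
__________
__________
_______X__
______X_X_
_______X__
__________
__________
__________
The grids are IDENTICAL -> still life.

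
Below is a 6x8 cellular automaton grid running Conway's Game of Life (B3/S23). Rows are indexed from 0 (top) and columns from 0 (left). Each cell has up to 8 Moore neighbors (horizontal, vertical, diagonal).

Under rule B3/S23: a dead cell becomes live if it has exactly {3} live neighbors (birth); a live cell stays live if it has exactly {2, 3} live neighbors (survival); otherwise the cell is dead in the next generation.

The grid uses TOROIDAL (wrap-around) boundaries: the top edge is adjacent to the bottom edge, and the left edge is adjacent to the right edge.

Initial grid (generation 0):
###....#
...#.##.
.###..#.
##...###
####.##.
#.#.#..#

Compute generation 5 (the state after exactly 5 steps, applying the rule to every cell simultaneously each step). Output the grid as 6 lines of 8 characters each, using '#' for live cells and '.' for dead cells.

Answer: ........
........
..##....
..##....
........
........

Derivation:
Simulating step by step:
Generation 0 (given above): 26 live cells
Generation 1: 12 live cells
..#.##..
...####.
.#.#....
........
...#....
....##..
Generation 2: 7 live cells
........
......#.
..##.#..
..#.....
....#...
.....#..
Generation 3: 4 live cells
........
........
..##....
..#.#...
........
........
Generation 4: 3 live cells
........
........
..##....
..#.....
........
........
Generation 5: 4 live cells
(generation 5 grid is the final answer)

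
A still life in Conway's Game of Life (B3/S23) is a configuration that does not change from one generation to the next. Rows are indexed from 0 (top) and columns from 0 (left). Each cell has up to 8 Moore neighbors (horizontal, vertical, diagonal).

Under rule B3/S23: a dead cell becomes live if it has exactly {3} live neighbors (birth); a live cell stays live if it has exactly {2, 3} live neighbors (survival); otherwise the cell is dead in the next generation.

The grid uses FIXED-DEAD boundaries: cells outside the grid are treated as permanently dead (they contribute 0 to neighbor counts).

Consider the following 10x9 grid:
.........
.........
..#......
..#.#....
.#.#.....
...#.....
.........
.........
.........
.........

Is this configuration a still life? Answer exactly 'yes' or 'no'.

Answer: no

Derivation:
Compute generation 1 and compare to generation 0 (given above):
Generation 1:
.........
.........
...#.....
.##......
...##....
..#......
.........
.........
.........
.........
Cell (2,2) differs: gen0=1 vs gen1=0 -> NOT a still life.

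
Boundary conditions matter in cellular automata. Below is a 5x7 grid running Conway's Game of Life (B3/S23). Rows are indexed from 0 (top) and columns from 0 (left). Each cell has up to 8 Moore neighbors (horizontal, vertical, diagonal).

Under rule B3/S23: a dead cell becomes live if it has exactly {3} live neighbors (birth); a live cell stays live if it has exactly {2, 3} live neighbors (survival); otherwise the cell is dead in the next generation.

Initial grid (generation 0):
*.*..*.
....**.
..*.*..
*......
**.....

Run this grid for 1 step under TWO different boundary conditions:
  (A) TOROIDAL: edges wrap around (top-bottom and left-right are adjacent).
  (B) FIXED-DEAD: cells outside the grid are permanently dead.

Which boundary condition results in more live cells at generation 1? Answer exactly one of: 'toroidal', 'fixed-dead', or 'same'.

Answer: toroidal

Derivation:
Under TOROIDAL boundary, generation 1:
*...**.
.*..***
...***.
*......
*......
Population = 12

Under FIXED-DEAD boundary, generation 1:
....**.
.*..**.
...***.
*......
**.....
Population = 11

Comparison: toroidal=12, fixed-dead=11 -> toroidal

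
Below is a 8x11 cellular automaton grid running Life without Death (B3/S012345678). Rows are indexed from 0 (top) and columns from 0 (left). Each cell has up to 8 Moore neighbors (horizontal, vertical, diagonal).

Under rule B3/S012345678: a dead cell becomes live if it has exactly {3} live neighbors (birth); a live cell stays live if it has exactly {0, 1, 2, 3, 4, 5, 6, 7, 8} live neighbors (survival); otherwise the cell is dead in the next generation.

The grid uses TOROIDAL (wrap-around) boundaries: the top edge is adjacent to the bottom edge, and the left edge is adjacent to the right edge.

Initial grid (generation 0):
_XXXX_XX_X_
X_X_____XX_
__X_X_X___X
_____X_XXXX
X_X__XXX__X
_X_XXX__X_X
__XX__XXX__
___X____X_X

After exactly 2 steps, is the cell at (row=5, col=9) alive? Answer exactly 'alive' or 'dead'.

Simulating step by step:
Generation 0 (given above): 40 live cells
Generation 1: 56 live cells
XXXXX_XX_X_
X_X_X_X_XX_
XXXXXXX___X
_X_XXX_XXXX
XXXX_XXX__X
_X_XXX__X_X
X_XX_XXXX__
_X_X_X__X_X
Generation 2: 57 live cells
XXXXX_XX_X_
X_X_X_X_XX_
XXXXXXX___X
_X_XXX_XXXX
XXXX_XXX__X
_X_XXX__X_X
X_XX_XXXX_X
_X_X_X__X_X

Cell (5,9) at generation 2: 0 -> dead

Answer: dead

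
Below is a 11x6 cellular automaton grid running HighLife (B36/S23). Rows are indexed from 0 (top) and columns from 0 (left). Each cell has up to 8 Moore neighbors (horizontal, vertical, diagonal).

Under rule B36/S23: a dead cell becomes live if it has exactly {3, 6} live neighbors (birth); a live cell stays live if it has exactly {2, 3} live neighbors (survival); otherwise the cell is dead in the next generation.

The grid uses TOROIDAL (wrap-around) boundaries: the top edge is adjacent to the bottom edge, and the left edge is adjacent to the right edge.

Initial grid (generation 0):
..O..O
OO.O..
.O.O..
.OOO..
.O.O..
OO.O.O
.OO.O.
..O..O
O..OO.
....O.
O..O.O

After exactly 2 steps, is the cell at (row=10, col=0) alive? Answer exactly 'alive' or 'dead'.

Answer: alive

Derivation:
Simulating step by step:
Generation 0 (given above): 28 live cells
Generation 1: 27 live cells
..OO.O
OO.OO.
...OO.
OO.OO.
...O..
..OO.O
....O.
O.O..O
...OO.
O.....
O..O.O
Generation 2: 25 live cells
....O.
OO....
......
.....O
OO...O
..OO..
OOO.O.
.....O
OO.OO.
O..O..
OOOO.O

Cell (10,0) at generation 2: 1 -> alive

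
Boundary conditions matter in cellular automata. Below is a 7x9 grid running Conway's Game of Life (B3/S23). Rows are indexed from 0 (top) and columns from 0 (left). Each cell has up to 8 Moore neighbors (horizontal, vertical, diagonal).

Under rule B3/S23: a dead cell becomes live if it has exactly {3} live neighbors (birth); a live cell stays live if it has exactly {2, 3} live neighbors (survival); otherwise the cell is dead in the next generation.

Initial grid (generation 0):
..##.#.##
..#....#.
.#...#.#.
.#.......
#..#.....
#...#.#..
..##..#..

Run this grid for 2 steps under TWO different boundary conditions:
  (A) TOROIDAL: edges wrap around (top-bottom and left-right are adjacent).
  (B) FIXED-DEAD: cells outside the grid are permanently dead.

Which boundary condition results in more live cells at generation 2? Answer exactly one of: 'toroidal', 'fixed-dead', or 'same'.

Under TOROIDAL boundary, generation 2:
....###.#
....#####
.........
.........
...#.....
...#.#...
....#.#.#
Population = 15

Under FIXED-DEAD boundary, generation 2:
.#..#.###
....##..#
.........
.........
...#.....
######...
..##.#...
Population = 18

Comparison: toroidal=15, fixed-dead=18 -> fixed-dead

Answer: fixed-dead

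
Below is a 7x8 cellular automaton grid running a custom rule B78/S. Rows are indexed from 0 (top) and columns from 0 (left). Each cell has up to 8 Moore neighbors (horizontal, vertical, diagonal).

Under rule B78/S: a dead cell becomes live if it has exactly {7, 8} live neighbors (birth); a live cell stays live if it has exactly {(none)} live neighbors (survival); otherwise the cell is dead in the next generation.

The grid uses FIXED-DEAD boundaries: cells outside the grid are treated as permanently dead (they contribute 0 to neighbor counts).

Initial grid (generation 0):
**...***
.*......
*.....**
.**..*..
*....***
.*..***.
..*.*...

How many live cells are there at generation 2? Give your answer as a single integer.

Answer: 0

Derivation:
Simulating step by step:
Generation 0 (given above): 22 live cells
Generation 1: 0 live cells
........
........
........
........
........
........
........
Generation 2: 0 live cells
........
........
........
........
........
........
........
Population at generation 2: 0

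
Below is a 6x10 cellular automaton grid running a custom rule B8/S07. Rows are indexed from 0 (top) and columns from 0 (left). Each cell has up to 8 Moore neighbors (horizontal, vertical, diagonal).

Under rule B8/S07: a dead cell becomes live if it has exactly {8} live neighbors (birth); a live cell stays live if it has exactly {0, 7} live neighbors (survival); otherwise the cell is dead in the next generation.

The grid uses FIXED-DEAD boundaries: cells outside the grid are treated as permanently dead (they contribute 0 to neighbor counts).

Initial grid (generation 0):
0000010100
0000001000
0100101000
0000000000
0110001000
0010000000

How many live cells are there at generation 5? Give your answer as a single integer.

Simulating step by step:
Generation 0 (given above): 10 live cells
Generation 1: 3 live cells
0000000000
0000000000
0100100000
0000000000
0000001000
0000000000
Generation 2: 3 live cells
0000000000
0000000000
0100100000
0000000000
0000001000
0000000000
Generation 3: 3 live cells
0000000000
0000000000
0100100000
0000000000
0000001000
0000000000
Generation 4: 3 live cells
0000000000
0000000000
0100100000
0000000000
0000001000
0000000000
Generation 5: 3 live cells
0000000000
0000000000
0100100000
0000000000
0000001000
0000000000
Population at generation 5: 3

Answer: 3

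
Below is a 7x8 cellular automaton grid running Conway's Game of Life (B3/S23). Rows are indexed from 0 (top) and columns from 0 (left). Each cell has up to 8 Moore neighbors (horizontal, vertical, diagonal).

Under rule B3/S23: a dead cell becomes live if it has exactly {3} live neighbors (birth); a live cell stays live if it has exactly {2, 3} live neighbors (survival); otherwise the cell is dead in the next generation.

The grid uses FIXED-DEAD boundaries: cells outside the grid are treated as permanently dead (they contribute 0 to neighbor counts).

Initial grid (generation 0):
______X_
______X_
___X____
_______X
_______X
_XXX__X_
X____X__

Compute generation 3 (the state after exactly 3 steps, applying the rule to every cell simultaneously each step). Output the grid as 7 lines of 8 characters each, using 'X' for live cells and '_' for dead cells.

Simulating step by step:
Generation 0 (given above): 11 live cells
Generation 1: 8 live cells
________
________
________
________
__X___XX
_XX___X_
_XX_____
Generation 2: 9 live cells
________
________
________
________
_XX___XX
___X__XX
_XX_____
Generation 3: 7 live cells
(generation 3 grid is the final answer)

Answer: ________
________
________
________
__X___XX
___X__XX
__X_____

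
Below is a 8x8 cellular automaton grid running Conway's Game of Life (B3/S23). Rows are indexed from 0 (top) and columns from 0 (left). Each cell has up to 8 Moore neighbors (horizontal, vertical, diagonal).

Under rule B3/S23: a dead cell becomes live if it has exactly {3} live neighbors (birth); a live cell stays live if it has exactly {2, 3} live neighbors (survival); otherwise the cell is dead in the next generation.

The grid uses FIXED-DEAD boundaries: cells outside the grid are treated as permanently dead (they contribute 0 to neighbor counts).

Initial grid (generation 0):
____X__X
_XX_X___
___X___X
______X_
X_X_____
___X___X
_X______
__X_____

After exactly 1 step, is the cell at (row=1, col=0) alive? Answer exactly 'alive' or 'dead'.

Answer: dead

Derivation:
Simulating step by step:
Generation 0 (given above): 14 live cells
Generation 1: 8 live cells
___X____
__X_X___
__XX____
________
________
_XX_____
__X_____
________

Cell (1,0) at generation 1: 0 -> dead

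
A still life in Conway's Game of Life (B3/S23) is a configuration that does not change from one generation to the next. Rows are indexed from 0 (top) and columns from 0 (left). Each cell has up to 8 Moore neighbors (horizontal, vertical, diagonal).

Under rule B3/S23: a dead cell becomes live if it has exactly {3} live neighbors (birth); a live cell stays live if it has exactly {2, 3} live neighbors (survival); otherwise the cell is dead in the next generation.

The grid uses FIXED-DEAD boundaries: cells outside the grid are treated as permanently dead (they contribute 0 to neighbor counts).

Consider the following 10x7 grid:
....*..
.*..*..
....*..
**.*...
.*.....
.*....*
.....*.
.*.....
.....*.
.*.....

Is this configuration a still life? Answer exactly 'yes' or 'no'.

Compute generation 1 and compare to generation 0 (given above):
Generation 1:
.......
...***.
*****..
***....
.*.....
.......
.......
.......
.......
.......
Cell (0,4) differs: gen0=1 vs gen1=0 -> NOT a still life.

Answer: no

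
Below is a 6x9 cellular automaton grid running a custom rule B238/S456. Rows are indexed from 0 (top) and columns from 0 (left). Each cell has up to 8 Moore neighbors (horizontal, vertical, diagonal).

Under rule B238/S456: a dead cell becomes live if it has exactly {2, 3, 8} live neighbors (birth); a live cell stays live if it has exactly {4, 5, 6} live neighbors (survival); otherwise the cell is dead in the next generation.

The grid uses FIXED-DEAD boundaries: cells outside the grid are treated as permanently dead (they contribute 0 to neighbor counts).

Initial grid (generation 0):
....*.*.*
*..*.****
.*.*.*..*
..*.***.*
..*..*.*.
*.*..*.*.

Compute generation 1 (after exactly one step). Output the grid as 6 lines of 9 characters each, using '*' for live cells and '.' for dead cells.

Simulating step by step:
Generation 0 (given above): 25 live cells
Generation 1: 18 live cells
(generation 1 grid is the final answer)

Answer: ...*.....
.**..***.
*....*...
.*..***..
.....*..*
.*.**...*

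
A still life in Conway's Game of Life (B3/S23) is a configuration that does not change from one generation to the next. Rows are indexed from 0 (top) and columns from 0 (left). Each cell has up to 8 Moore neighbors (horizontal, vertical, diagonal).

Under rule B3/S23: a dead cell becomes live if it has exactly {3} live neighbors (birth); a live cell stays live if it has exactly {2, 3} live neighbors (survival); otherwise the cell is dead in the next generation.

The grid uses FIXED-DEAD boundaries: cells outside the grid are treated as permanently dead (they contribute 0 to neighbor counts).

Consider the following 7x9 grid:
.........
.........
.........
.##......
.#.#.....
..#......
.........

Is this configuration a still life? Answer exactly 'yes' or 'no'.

Answer: yes

Derivation:
Compute generation 1 and compare to generation 0 (given above):
Generation 1:
.........
.........
.........
.##......
.#.#.....
..#......
.........
The grids are IDENTICAL -> still life.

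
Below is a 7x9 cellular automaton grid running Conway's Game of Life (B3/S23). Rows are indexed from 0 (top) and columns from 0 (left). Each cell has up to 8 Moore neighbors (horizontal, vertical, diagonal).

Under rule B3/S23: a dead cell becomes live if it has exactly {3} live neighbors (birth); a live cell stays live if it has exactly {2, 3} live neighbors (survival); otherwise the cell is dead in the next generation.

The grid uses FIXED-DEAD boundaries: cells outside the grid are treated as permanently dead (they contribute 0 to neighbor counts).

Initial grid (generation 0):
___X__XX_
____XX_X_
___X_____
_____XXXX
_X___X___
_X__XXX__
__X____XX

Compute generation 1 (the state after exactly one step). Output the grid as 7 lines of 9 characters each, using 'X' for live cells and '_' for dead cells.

Simulating step by step:
Generation 0 (given above): 20 live cells
Generation 1: 22 live cells
(generation 1 grid is the final answer)

Answer: ____XXXX_
___XXX_X_
________X
____XXXX_
_________
_XX_XXXX_
_____XXX_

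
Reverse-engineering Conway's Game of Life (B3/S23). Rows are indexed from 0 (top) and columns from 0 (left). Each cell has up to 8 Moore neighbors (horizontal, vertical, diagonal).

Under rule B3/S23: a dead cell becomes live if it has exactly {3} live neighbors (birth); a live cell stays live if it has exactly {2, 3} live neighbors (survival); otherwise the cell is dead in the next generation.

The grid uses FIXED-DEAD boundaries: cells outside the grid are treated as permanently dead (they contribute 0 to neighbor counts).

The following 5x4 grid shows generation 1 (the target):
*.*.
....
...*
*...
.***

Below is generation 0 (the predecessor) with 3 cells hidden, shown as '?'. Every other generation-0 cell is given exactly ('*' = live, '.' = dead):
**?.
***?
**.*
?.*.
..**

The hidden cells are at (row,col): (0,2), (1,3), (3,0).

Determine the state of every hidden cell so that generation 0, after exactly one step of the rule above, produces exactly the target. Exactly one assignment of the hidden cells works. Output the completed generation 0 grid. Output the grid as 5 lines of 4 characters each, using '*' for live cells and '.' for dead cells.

Hidden generation-0 cells (in order): (0,2), (1,3), (3,0).
A hidden cell only influences target cells in its own 3x3 neighborhood. Try each of the 2^3 = 8 assignments, step the completed generation 0 forward once under B3/S23, and compare with the target:
  (0,2)=. (1,3)=. (3,0)=. -> step gives (2,0)='*' but target has '.' -> reject
  (0,2)=. (1,3)=. (3,0)=* -> step reproduces the target at every cell -> ACCEPT
  (0,2)=. (1,3)=* (3,0)=. -> step gives (0,2)='.' but target has '*' -> reject
  (0,2)=. (1,3)=* (3,0)=* -> step gives (0,2)='.' but target has '*' -> reject
  (0,2)=* (1,3)=. (3,0)=. -> step gives (1,3)='*' but target has '.' -> reject
  (0,2)=* (1,3)=. (3,0)=* -> step gives (1,3)='*' but target has '.' -> reject
  (0,2)=* (1,3)=* (3,0)=. -> step gives (0,2)='.' but target has '*' -> reject
  (0,2)=* (1,3)=* (3,0)=* -> step gives (0,2)='.' but target has '*' -> reject
Unique solution: (0,2)=dead, (1,3)=dead, (3,0)=live.
Check: live-neighbor counts of every cell in the completed generation 0:
3431
5642
4652
2544
1322
Applying B3/S23 to generation 0 with these counts gives:
*.*.
....
...*
*...
.***
which matches the target exactly.

Answer: **..
***.
**.*
*.*.
..**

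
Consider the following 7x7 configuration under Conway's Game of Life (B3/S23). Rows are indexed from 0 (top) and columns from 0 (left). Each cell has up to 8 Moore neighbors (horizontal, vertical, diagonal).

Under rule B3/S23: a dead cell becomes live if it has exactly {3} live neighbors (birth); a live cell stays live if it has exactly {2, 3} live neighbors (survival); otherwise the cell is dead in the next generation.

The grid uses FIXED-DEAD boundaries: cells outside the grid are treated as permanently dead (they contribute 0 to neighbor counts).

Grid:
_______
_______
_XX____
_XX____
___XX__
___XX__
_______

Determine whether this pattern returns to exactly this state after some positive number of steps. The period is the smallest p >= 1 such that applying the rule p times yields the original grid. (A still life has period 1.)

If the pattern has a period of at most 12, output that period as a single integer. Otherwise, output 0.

Simulating and comparing each generation to the original:
Gen 0 (original, given above): 8 live cells
Gen 1: 6 live cells, differs from original
Gen 2: 8 live cells, MATCHES original -> period = 2

Answer: 2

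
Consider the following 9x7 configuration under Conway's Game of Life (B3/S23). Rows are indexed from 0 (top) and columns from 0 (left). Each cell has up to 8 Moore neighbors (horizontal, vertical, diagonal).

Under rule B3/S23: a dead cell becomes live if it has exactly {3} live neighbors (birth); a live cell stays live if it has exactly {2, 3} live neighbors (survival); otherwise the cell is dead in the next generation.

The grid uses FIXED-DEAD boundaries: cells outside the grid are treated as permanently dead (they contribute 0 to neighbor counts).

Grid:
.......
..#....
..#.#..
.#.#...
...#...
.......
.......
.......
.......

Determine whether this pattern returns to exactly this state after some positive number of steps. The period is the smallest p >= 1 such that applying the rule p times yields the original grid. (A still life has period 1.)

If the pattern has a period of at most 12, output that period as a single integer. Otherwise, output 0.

Simulating and comparing each generation to the original:
Gen 0 (original, given above): 6 live cells
Gen 1: 6 live cells, differs from original
Gen 2: 6 live cells, MATCHES original -> period = 2

Answer: 2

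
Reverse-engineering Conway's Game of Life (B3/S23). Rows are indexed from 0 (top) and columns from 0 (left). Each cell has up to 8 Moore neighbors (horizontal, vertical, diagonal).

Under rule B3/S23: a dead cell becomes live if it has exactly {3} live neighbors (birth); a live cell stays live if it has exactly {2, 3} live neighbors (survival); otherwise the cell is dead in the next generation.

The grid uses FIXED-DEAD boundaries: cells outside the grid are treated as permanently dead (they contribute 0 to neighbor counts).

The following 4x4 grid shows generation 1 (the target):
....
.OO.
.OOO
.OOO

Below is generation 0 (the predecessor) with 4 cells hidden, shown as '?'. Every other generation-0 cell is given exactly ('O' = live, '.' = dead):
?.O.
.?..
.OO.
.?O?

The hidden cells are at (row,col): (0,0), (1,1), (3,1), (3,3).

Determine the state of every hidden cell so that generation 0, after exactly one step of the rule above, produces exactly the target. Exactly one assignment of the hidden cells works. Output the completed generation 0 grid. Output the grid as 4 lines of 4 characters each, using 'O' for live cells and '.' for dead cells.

Hidden generation-0 cells (in order): (0,0), (1,1), (3,1), (3,3).
A hidden cell only influences target cells in its own 3x3 neighborhood. Try each of the 2^4 = 16 assignments, step the completed generation 0 forward once under B3/S23, and compare with the target:
  (0,0)=. (1,1)=. (3,1)=. (3,3)=. -> step gives (2,3)='.' but target has 'O' -> reject
  (0,0)=. (1,1)=. (3,1)=. (3,3)=O -> step reproduces the target at every cell -> ACCEPT
  (0,0)=. (1,1)=. (3,1)=O (3,3)=. -> step gives (2,3)='.' but target has 'O' -> reject
  (0,0)=. (1,1)=. (3,1)=O (3,3)=O -> step gives (2,2)='.' but target has 'O' -> reject
  (0,0)=. (1,1)=O (3,1)=. (3,3)=. -> step gives (1,2)='.' but target has 'O' -> reject
  (0,0)=. (1,1)=O (3,1)=. (3,3)=O -> step gives (1,2)='.' but target has 'O' -> reject
  (0,0)=. (1,1)=O (3,1)=O (3,3)=. -> step gives (1,2)='.' but target has 'O' -> reject
  (0,0)=. (1,1)=O (3,1)=O (3,3)=O -> step gives (1,2)='.' but target has 'O' -> reject
  (0,0)=O (1,1)=. (3,1)=. (3,3)=. -> step gives (1,1)='.' but target has 'O' -> reject
  (0,0)=O (1,1)=. (3,1)=. (3,3)=O -> step gives (1,1)='.' but target has 'O' -> reject
  (0,0)=O (1,1)=. (3,1)=O (3,3)=. -> step gives (1,1)='.' but target has 'O' -> reject
  (0,0)=O (1,1)=. (3,1)=O (3,3)=O -> step gives (1,1)='.' but target has 'O' -> reject
  (0,0)=O (1,1)=O (3,1)=. (3,3)=. -> step gives (0,1)='O' but target has '.' -> reject
  (0,0)=O (1,1)=O (3,1)=. (3,3)=O -> step gives (0,1)='O' but target has '.' -> reject
  (0,0)=O (1,1)=O (3,1)=O (3,3)=. -> step gives (0,1)='O' but target has '.' -> reject
  (0,0)=O (1,1)=O (3,1)=O (3,3)=O -> step gives (0,1)='O' but target has '.' -> reject
Unique solution: (0,0)=dead, (1,1)=dead, (3,1)=dead, (3,3)=live.
Check: live-neighbor counts of every cell in the completed generation 0:
0101
1332
1233
1332
Applying B3/S23 to generation 0 with these counts gives:
....
.OO.
.OOO
.OOO
which matches the target exactly.

Answer: ..O.
....
.OO.
..OO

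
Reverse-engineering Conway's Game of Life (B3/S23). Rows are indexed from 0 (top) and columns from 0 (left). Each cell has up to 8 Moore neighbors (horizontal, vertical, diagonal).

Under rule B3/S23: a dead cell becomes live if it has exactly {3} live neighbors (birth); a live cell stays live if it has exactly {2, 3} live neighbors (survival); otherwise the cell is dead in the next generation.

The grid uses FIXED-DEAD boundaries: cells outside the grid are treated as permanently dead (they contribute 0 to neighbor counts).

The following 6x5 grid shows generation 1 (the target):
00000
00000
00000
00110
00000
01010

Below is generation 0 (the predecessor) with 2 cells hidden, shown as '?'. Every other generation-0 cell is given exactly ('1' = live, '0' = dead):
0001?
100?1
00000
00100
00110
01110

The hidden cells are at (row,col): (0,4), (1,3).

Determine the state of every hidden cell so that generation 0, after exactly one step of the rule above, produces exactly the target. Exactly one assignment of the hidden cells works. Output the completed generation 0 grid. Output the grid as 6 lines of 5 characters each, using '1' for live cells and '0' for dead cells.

Hidden generation-0 cells (in order): (0,4), (1,3).
A hidden cell only influences target cells in its own 3x3 neighborhood. Try each of the 2^2 = 4 assignments, step the completed generation 0 forward once under B3/S23, and compare with the target:
  (0,4)=0 (1,3)=0 -> step reproduces the target at every cell -> ACCEPT
  (0,4)=0 (1,3)=1 -> step gives (0,3)='1' but target has '0' -> reject
  (0,4)=1 (1,3)=0 -> step gives (0,3)='1' but target has '0' -> reject
  (0,4)=1 (1,3)=1 -> step gives (0,3)='1' but target has '0' -> reject
Unique solution: (0,4)=dead, (1,3)=dead.
Check: live-neighbor counts of every cell in the completed generation 0:
11112
01121
12121
02231
14542
12432
Applying B3/S23 to generation 0 with these counts gives:
00000
00000
00000
00110
00000
01010
which matches the target exactly.

Answer: 00010
10001
00000
00100
00110
01110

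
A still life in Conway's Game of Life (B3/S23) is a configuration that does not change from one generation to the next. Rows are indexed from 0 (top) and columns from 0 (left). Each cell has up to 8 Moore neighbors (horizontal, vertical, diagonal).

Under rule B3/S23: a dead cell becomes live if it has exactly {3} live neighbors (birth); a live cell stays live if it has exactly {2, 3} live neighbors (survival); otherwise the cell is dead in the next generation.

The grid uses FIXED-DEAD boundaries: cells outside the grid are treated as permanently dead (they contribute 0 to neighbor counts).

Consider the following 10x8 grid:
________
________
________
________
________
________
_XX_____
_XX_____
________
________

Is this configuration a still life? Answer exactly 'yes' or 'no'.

Answer: yes

Derivation:
Compute generation 1 and compare to generation 0 (given above):
Generation 1:
________
________
________
________
________
________
_XX_____
_XX_____
________
________
The grids are IDENTICAL -> still life.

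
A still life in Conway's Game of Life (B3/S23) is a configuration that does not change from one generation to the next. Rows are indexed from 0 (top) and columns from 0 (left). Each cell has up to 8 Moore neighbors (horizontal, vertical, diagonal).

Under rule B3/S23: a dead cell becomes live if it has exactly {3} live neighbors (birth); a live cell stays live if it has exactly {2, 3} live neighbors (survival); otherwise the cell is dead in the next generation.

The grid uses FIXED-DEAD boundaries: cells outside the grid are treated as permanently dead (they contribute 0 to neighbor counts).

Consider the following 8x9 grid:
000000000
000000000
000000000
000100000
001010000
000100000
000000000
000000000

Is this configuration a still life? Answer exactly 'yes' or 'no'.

Compute generation 1 and compare to generation 0 (given above):
Generation 1:
000000000
000000000
000000000
000100000
001010000
000100000
000000000
000000000
The grids are IDENTICAL -> still life.

Answer: yes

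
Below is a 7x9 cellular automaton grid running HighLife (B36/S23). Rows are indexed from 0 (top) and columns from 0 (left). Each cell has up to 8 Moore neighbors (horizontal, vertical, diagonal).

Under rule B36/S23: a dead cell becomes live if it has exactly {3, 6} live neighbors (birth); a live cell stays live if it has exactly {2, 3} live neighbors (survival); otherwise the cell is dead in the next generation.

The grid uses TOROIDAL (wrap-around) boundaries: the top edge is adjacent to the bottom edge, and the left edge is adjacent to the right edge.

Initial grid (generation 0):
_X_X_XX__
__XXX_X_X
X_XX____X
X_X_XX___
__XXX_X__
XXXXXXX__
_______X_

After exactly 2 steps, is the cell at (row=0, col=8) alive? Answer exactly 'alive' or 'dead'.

Simulating step by step:
Generation 0 (given above): 29 live cells
Generation 1: 19 live cells
___X_XX__
______X_X
X______XX
X____X__X
XX____X__
_X____XX_
X______X_
Generation 2: 18 live cells
_____XX_X
X____XX_X
______X__
______X__
_X___XX__
_X____XX_
_____X_XX

Cell (0,8) at generation 2: 1 -> alive

Answer: alive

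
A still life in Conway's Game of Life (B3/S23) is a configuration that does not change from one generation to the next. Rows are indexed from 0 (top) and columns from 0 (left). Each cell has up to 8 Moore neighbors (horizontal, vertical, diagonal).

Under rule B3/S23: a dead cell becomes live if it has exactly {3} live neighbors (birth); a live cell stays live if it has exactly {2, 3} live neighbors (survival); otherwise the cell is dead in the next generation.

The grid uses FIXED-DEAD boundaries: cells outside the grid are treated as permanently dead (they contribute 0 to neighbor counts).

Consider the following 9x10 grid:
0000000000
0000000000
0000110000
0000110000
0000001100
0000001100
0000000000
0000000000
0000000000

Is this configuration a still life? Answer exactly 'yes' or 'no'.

Answer: no

Derivation:
Compute generation 1 and compare to generation 0 (given above):
Generation 1:
0000000000
0000000000
0000110000
0000100000
0000000100
0000001100
0000000000
0000000000
0000000000
Cell (3,5) differs: gen0=1 vs gen1=0 -> NOT a still life.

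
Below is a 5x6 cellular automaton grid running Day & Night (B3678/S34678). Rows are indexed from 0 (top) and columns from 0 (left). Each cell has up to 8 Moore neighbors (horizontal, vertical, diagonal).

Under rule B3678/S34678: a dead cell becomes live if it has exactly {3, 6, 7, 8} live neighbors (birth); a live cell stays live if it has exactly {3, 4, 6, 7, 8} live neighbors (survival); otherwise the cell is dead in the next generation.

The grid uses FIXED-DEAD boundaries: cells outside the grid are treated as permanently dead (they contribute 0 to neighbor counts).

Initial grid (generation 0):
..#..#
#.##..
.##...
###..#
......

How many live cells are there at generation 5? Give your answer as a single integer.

Simulating step by step:
Generation 0 (given above): 11 live cells
Generation 1: 8 live cells
.#.#..
..##..
.#....
.##...
.#....
Generation 2: 8 live cells
......
.##...
.#.#..
###...
..#...
Generation 3: 5 live cells
......
..#...
..#...
.###..
......
Generation 4: 3 live cells
......
......
..#...
..#...
..#...
Generation 5: 2 live cells
......
......
......
.#.#..
......
Population at generation 5: 2

Answer: 2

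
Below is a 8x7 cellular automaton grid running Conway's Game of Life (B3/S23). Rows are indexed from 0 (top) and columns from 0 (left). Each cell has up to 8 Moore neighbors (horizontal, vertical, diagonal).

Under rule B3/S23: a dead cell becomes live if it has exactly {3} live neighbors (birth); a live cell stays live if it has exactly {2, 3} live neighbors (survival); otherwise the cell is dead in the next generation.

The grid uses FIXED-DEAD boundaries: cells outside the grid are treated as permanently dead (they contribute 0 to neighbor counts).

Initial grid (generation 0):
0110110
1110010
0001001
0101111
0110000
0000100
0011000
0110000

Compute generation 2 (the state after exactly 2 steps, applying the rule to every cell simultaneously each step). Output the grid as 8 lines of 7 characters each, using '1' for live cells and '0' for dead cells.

Simulating step by step:
Generation 0 (given above): 22 live cells
Generation 1: 25 live cells
1011110
1000011
1001001
0101111
0110000
0100000
0111000
0111000
Generation 2: 29 live cells
(generation 2 grid is the final answer)

Answer: 0101111
1010001
1111000
1101111
1101110
1001000
1001000
0101000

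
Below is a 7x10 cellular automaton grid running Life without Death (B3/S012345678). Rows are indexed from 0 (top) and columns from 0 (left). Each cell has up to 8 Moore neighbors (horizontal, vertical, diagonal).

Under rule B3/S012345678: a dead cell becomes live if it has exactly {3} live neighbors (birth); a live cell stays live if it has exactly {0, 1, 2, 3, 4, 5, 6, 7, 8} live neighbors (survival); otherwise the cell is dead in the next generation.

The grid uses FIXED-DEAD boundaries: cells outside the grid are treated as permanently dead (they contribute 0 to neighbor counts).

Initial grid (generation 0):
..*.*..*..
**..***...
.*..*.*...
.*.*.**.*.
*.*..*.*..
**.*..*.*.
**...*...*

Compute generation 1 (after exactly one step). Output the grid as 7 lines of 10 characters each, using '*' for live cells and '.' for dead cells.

Answer: .****.**..
***.****..
.*.**.*...
**.*.**.*.
*.**.*.**.
**.******.
***..*...*

Derivation:
Simulating step by step:
Generation 0 (given above): 29 live cells
Generation 1: 42 live cells
(generation 1 grid is the final answer)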